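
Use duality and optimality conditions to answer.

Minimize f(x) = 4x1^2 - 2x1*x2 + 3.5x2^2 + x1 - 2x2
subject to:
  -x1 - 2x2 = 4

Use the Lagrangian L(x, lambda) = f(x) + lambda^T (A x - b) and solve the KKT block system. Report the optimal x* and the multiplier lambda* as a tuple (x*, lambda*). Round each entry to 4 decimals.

Form the Lagrangian:
  L(x, lambda) = (1/2) x^T Q x + c^T x + lambda^T (A x - b)
Stationarity (grad_x L = 0): Q x + c + A^T lambda = 0.
Primal feasibility: A x = b.

This gives the KKT block system:
  [ Q   A^T ] [ x     ]   [-c ]
  [ A    0  ] [ lambda ] = [ b ]

Solving the linear system:
  x*      = (-1.1064, -1.4468)
  lambda* = (-4.9574)
  f(x*)   = 10.8085

x* = (-1.1064, -1.4468), lambda* = (-4.9574)


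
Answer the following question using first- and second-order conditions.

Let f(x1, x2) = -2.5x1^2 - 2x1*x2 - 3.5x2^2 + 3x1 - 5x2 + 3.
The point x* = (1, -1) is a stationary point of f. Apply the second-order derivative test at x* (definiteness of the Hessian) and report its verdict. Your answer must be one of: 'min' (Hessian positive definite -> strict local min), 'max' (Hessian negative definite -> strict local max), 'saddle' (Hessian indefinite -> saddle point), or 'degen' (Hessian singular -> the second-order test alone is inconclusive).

Compute the Hessian H = grad^2 f:
  H = [[-5, -2], [-2, -7]]
Verify stationarity: grad f(x*) = H x* + g = (0, 0).
Eigenvalues of H: -8.2361, -3.7639.
Both eigenvalues < 0, so H is negative definite -> x* is a strict local max.

max


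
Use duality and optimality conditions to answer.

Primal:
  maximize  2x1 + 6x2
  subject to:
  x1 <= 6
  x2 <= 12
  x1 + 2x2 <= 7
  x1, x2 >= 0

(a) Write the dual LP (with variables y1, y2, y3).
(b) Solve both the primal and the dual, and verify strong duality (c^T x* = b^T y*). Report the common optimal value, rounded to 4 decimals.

The standard primal-dual pair for 'max c^T x s.t. A x <= b, x >= 0' is:
  Dual:  min b^T y  s.t.  A^T y >= c,  y >= 0.

So the dual LP is:
  minimize  6y1 + 12y2 + 7y3
  subject to:
    y1 + y3 >= 2
    y2 + 2y3 >= 6
    y1, y2, y3 >= 0

Solving the primal: x* = (0, 3.5).
  primal value c^T x* = 21.
Solving the dual: y* = (0, 0, 3).
  dual value b^T y* = 21.
Strong duality: c^T x* = b^T y*. Confirmed.

21


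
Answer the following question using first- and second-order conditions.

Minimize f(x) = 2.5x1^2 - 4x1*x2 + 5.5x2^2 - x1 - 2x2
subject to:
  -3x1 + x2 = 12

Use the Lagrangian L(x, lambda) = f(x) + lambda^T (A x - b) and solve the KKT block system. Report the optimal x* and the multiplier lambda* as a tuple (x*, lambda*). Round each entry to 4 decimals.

Form the Lagrangian:
  L(x, lambda) = (1/2) x^T Q x + c^T x + lambda^T (A x - b)
Stationarity (grad_x L = 0): Q x + c + A^T lambda = 0.
Primal feasibility: A x = b.

This gives the KKT block system:
  [ Q   A^T ] [ x     ]   [-c ]
  [ A    0  ] [ lambda ] = [ b ]

Solving the linear system:
  x*      = (-4.2625, -0.7875)
  lambda* = (-6.3875)
  f(x*)   = 41.2437

x* = (-4.2625, -0.7875), lambda* = (-6.3875)


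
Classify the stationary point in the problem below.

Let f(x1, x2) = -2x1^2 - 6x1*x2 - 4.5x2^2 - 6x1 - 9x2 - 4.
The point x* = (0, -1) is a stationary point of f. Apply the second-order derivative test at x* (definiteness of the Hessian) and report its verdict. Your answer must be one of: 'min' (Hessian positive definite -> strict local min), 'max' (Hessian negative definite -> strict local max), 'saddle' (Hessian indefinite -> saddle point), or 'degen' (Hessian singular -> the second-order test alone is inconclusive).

Compute the Hessian H = grad^2 f:
  H = [[-4, -6], [-6, -9]]
Verify stationarity: grad f(x*) = H x* + g = (0, 0).
Eigenvalues of H: -13, 0.
H has a zero eigenvalue (singular; negative semidefinite but not definite), so H is neither positive definite, negative definite, nor indefinite. The second-order test alone is inconclusive -> degen.
(Indeed, f is constant along the null direction of H through x*, so x* is not a strict local extremum.)

degen


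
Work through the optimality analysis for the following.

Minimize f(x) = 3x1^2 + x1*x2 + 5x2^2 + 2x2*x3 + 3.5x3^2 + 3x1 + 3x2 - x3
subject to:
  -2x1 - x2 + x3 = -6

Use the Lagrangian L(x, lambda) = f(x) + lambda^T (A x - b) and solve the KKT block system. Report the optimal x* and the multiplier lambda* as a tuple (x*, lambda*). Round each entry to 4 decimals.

Form the Lagrangian:
  L(x, lambda) = (1/2) x^T Q x + c^T x + lambda^T (A x - b)
Stationarity (grad_x L = 0): Q x + c + A^T lambda = 0.
Primal feasibility: A x = b.

This gives the KKT block system:
  [ Q   A^T ] [ x     ]   [-c ]
  [ A    0  ] [ lambda ] = [ b ]

Solving the linear system:
  x*      = (2.1388, 0.5411, -1.1813)
  lambda* = (8.187)
  f(x*)   = 29.1714

x* = (2.1388, 0.5411, -1.1813), lambda* = (8.187)


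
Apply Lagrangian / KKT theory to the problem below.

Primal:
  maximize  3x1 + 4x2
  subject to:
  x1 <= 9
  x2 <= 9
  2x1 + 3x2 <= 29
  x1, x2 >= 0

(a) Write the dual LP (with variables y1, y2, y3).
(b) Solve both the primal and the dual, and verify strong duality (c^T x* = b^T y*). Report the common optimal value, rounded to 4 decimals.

The standard primal-dual pair for 'max c^T x s.t. A x <= b, x >= 0' is:
  Dual:  min b^T y  s.t.  A^T y >= c,  y >= 0.

So the dual LP is:
  minimize  9y1 + 9y2 + 29y3
  subject to:
    y1 + 2y3 >= 3
    y2 + 3y3 >= 4
    y1, y2, y3 >= 0

Solving the primal: x* = (9, 3.6667).
  primal value c^T x* = 41.6667.
Solving the dual: y* = (0.3333, 0, 1.3333).
  dual value b^T y* = 41.6667.
Strong duality: c^T x* = b^T y*. Confirmed.

41.6667


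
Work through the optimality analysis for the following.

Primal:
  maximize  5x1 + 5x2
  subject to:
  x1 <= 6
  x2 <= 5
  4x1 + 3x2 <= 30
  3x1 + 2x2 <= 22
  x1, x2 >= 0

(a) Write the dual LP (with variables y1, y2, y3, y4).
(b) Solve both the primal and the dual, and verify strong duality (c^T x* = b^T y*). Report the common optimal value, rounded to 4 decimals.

The standard primal-dual pair for 'max c^T x s.t. A x <= b, x >= 0' is:
  Dual:  min b^T y  s.t.  A^T y >= c,  y >= 0.

So the dual LP is:
  minimize  6y1 + 5y2 + 30y3 + 22y4
  subject to:
    y1 + 4y3 + 3y4 >= 5
    y2 + 3y3 + 2y4 >= 5
    y1, y2, y3, y4 >= 0

Solving the primal: x* = (3.75, 5).
  primal value c^T x* = 43.75.
Solving the dual: y* = (0, 1.25, 1.25, 0).
  dual value b^T y* = 43.75.
Strong duality: c^T x* = b^T y*. Confirmed.

43.75


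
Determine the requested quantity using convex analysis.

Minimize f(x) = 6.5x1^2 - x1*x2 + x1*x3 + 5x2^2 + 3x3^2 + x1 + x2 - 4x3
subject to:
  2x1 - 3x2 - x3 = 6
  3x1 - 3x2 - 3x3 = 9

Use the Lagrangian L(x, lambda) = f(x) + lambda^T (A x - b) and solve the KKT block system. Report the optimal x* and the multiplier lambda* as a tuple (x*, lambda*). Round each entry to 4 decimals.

Form the Lagrangian:
  L(x, lambda) = (1/2) x^T Q x + c^T x + lambda^T (A x - b)
Stationarity (grad_x L = 0): Q x + c + A^T lambda = 0.
Primal feasibility: A x = b.

This gives the KKT block system:
  [ Q   A^T ] [ x     ]   [-c ]
  [ A    0  ] [ lambda ] = [ b ]

Solving the linear system:
  x*      = (0.7353, -1.1324, -1.1324)
  lambda* = (-0.5, -3.1863)
  f(x*)   = 17.9044

x* = (0.7353, -1.1324, -1.1324), lambda* = (-0.5, -3.1863)


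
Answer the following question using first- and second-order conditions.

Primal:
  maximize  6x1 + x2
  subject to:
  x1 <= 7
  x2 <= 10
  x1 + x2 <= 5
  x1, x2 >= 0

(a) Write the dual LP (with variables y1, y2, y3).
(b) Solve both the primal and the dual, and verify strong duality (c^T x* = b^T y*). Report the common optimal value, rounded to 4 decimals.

The standard primal-dual pair for 'max c^T x s.t. A x <= b, x >= 0' is:
  Dual:  min b^T y  s.t.  A^T y >= c,  y >= 0.

So the dual LP is:
  minimize  7y1 + 10y2 + 5y3
  subject to:
    y1 + y3 >= 6
    y2 + y3 >= 1
    y1, y2, y3 >= 0

Solving the primal: x* = (5, 0).
  primal value c^T x* = 30.
Solving the dual: y* = (0, 0, 6).
  dual value b^T y* = 30.
Strong duality: c^T x* = b^T y*. Confirmed.

30


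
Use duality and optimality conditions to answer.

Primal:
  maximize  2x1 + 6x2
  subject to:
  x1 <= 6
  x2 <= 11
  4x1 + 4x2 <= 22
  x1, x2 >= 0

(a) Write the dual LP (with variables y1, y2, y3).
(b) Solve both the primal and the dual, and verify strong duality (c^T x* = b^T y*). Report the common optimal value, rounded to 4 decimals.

The standard primal-dual pair for 'max c^T x s.t. A x <= b, x >= 0' is:
  Dual:  min b^T y  s.t.  A^T y >= c,  y >= 0.

So the dual LP is:
  minimize  6y1 + 11y2 + 22y3
  subject to:
    y1 + 4y3 >= 2
    y2 + 4y3 >= 6
    y1, y2, y3 >= 0

Solving the primal: x* = (0, 5.5).
  primal value c^T x* = 33.
Solving the dual: y* = (0, 0, 1.5).
  dual value b^T y* = 33.
Strong duality: c^T x* = b^T y*. Confirmed.

33


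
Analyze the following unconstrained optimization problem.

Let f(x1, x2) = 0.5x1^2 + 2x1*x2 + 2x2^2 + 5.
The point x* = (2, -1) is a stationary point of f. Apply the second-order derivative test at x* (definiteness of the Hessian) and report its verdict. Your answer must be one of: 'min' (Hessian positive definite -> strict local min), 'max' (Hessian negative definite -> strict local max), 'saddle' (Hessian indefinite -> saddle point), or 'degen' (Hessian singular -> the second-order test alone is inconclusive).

Compute the Hessian H = grad^2 f:
  H = [[1, 2], [2, 4]]
Verify stationarity: grad f(x*) = H x* + g = (0, 0).
Eigenvalues of H: 0, 5.
H has a zero eigenvalue (singular; positive semidefinite but not definite), so H is neither positive definite, negative definite, nor indefinite. The second-order test alone is inconclusive -> degen.
(Indeed, f is constant along the null direction of H through x*, so x* is not a strict local extremum.)

degen


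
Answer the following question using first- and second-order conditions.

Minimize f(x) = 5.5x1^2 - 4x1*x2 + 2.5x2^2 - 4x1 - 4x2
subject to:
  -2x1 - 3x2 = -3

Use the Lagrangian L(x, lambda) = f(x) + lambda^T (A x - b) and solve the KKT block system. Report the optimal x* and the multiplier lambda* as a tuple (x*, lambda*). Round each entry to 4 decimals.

Form the Lagrangian:
  L(x, lambda) = (1/2) x^T Q x + c^T x + lambda^T (A x - b)
Stationarity (grad_x L = 0): Q x + c + A^T lambda = 0.
Primal feasibility: A x = b.

This gives the KKT block system:
  [ Q   A^T ] [ x     ]   [-c ]
  [ A    0  ] [ lambda ] = [ b ]

Solving the linear system:
  x*      = (0.4671, 0.6886)
  lambda* = (-0.8084)
  f(x*)   = -3.524

x* = (0.4671, 0.6886), lambda* = (-0.8084)


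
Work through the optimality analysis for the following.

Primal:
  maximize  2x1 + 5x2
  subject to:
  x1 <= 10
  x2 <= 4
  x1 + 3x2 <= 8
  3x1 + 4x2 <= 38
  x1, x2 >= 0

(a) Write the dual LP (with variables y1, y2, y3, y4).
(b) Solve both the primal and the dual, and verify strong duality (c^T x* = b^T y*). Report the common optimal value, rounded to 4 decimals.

The standard primal-dual pair for 'max c^T x s.t. A x <= b, x >= 0' is:
  Dual:  min b^T y  s.t.  A^T y >= c,  y >= 0.

So the dual LP is:
  minimize  10y1 + 4y2 + 8y3 + 38y4
  subject to:
    y1 + y3 + 3y4 >= 2
    y2 + 3y3 + 4y4 >= 5
    y1, y2, y3, y4 >= 0

Solving the primal: x* = (8, 0).
  primal value c^T x* = 16.
Solving the dual: y* = (0, 0, 2, 0).
  dual value b^T y* = 16.
Strong duality: c^T x* = b^T y*. Confirmed.

16


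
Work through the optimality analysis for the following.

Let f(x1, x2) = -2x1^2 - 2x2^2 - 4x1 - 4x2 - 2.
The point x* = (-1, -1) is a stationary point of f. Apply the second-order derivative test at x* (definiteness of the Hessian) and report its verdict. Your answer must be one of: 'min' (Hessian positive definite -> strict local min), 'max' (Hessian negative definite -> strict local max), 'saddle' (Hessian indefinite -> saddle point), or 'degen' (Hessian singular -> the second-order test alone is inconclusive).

Compute the Hessian H = grad^2 f:
  H = [[-4, 0], [0, -4]]
Verify stationarity: grad f(x*) = H x* + g = (0, 0).
Eigenvalues of H: -4, -4.
Both eigenvalues < 0, so H is negative definite -> x* is a strict local max.

max


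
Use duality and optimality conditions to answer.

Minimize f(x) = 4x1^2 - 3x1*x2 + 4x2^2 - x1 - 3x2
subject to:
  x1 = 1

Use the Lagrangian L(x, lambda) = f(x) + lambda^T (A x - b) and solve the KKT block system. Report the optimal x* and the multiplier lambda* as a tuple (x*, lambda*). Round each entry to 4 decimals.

Form the Lagrangian:
  L(x, lambda) = (1/2) x^T Q x + c^T x + lambda^T (A x - b)
Stationarity (grad_x L = 0): Q x + c + A^T lambda = 0.
Primal feasibility: A x = b.

This gives the KKT block system:
  [ Q   A^T ] [ x     ]   [-c ]
  [ A    0  ] [ lambda ] = [ b ]

Solving the linear system:
  x*      = (1, 0.75)
  lambda* = (-4.75)
  f(x*)   = 0.75

x* = (1, 0.75), lambda* = (-4.75)


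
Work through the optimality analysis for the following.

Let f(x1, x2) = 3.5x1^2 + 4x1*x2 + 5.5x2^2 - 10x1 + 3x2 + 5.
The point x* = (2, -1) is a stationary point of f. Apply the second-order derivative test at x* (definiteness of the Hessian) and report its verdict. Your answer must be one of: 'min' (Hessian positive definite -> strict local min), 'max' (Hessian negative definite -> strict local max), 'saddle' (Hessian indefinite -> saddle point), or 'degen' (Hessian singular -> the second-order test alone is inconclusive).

Compute the Hessian H = grad^2 f:
  H = [[7, 4], [4, 11]]
Verify stationarity: grad f(x*) = H x* + g = (0, 0).
Eigenvalues of H: 4.5279, 13.4721.
Both eigenvalues > 0, so H is positive definite -> x* is a strict local min.

min


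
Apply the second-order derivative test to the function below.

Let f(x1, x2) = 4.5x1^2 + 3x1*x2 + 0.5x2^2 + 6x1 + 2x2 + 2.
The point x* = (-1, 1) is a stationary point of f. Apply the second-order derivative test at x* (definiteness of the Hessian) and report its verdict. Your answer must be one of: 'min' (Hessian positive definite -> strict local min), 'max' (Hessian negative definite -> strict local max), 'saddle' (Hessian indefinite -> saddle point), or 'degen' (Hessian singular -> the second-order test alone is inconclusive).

Compute the Hessian H = grad^2 f:
  H = [[9, 3], [3, 1]]
Verify stationarity: grad f(x*) = H x* + g = (0, 0).
Eigenvalues of H: 0, 10.
H has a zero eigenvalue (singular; positive semidefinite but not definite), so H is neither positive definite, negative definite, nor indefinite. The second-order test alone is inconclusive -> degen.
(Indeed, f is constant along the null direction of H through x*, so x* is not a strict local extremum.)

degen


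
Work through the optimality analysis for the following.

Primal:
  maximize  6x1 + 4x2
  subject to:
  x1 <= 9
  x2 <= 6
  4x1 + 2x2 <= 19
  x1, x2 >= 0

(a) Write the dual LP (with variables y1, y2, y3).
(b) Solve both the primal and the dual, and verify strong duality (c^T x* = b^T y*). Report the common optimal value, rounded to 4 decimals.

The standard primal-dual pair for 'max c^T x s.t. A x <= b, x >= 0' is:
  Dual:  min b^T y  s.t.  A^T y >= c,  y >= 0.

So the dual LP is:
  minimize  9y1 + 6y2 + 19y3
  subject to:
    y1 + 4y3 >= 6
    y2 + 2y3 >= 4
    y1, y2, y3 >= 0

Solving the primal: x* = (1.75, 6).
  primal value c^T x* = 34.5.
Solving the dual: y* = (0, 1, 1.5).
  dual value b^T y* = 34.5.
Strong duality: c^T x* = b^T y*. Confirmed.

34.5


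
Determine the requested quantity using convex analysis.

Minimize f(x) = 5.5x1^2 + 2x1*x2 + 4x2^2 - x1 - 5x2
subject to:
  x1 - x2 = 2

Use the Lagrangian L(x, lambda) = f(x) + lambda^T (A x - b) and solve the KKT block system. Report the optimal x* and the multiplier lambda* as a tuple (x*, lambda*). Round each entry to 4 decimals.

Form the Lagrangian:
  L(x, lambda) = (1/2) x^T Q x + c^T x + lambda^T (A x - b)
Stationarity (grad_x L = 0): Q x + c + A^T lambda = 0.
Primal feasibility: A x = b.

This gives the KKT block system:
  [ Q   A^T ] [ x     ]   [-c ]
  [ A    0  ] [ lambda ] = [ b ]

Solving the linear system:
  x*      = (1.1304, -0.8696)
  lambda* = (-9.6957)
  f(x*)   = 11.3043

x* = (1.1304, -0.8696), lambda* = (-9.6957)


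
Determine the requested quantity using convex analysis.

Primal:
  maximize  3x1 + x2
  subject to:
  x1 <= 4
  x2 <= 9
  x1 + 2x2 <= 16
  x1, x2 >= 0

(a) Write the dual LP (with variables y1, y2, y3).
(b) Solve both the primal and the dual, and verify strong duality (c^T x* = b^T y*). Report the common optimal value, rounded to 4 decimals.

The standard primal-dual pair for 'max c^T x s.t. A x <= b, x >= 0' is:
  Dual:  min b^T y  s.t.  A^T y >= c,  y >= 0.

So the dual LP is:
  minimize  4y1 + 9y2 + 16y3
  subject to:
    y1 + y3 >= 3
    y2 + 2y3 >= 1
    y1, y2, y3 >= 0

Solving the primal: x* = (4, 6).
  primal value c^T x* = 18.
Solving the dual: y* = (2.5, 0, 0.5).
  dual value b^T y* = 18.
Strong duality: c^T x* = b^T y*. Confirmed.

18


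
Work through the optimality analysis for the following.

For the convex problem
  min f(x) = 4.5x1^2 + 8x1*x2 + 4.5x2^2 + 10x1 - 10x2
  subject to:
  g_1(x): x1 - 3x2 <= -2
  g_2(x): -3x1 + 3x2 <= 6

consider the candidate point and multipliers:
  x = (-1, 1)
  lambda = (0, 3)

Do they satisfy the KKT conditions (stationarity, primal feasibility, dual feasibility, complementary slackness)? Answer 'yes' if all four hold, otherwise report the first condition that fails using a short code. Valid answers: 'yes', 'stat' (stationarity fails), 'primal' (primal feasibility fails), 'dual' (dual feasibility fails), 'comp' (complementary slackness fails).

Gradient of f: grad f(x) = Q x + c = (9, -9)
Constraint values g_i(x) = a_i^T x - b_i:
  g_1((-1, 1)) = -2
  g_2((-1, 1)) = 0
Stationarity residual: grad f(x) + sum_i lambda_i a_i = (0, 0)
  -> stationarity OK
Primal feasibility (all g_i <= 0): OK
Dual feasibility (all lambda_i >= 0): OK
Complementary slackness (lambda_i * g_i(x) = 0 for all i): OK

Verdict: yes, KKT holds.

yes


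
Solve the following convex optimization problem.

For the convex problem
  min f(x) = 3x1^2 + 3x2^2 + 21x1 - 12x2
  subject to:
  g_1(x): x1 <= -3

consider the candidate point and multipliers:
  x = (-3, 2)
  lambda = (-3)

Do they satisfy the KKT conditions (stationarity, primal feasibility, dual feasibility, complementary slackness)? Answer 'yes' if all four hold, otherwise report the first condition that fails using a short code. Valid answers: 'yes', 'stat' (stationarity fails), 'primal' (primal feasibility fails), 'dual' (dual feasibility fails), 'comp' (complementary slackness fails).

Gradient of f: grad f(x) = Q x + c = (3, 0)
Constraint values g_i(x) = a_i^T x - b_i:
  g_1((-3, 2)) = 0
Stationarity residual: grad f(x) + sum_i lambda_i a_i = (0, 0)
  -> stationarity OK
Primal feasibility (all g_i <= 0): OK
Dual feasibility (all lambda_i >= 0): FAILS
Complementary slackness (lambda_i * g_i(x) = 0 for all i): OK

Verdict: the first failing condition is dual_feasibility -> dual.

dual


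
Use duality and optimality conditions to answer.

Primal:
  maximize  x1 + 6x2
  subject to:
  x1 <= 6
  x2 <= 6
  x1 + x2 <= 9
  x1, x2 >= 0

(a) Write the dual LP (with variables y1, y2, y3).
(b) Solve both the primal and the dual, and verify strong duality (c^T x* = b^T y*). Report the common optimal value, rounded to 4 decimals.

The standard primal-dual pair for 'max c^T x s.t. A x <= b, x >= 0' is:
  Dual:  min b^T y  s.t.  A^T y >= c,  y >= 0.

So the dual LP is:
  minimize  6y1 + 6y2 + 9y3
  subject to:
    y1 + y3 >= 1
    y2 + y3 >= 6
    y1, y2, y3 >= 0

Solving the primal: x* = (3, 6).
  primal value c^T x* = 39.
Solving the dual: y* = (0, 5, 1).
  dual value b^T y* = 39.
Strong duality: c^T x* = b^T y*. Confirmed.

39


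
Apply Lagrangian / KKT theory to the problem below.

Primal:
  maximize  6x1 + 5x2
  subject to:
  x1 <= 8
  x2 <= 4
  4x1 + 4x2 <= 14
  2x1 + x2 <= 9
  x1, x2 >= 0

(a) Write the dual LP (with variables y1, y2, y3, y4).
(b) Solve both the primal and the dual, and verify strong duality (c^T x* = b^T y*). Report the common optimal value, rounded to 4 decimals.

The standard primal-dual pair for 'max c^T x s.t. A x <= b, x >= 0' is:
  Dual:  min b^T y  s.t.  A^T y >= c,  y >= 0.

So the dual LP is:
  minimize  8y1 + 4y2 + 14y3 + 9y4
  subject to:
    y1 + 4y3 + 2y4 >= 6
    y2 + 4y3 + y4 >= 5
    y1, y2, y3, y4 >= 0

Solving the primal: x* = (3.5, 0).
  primal value c^T x* = 21.
Solving the dual: y* = (0, 0, 1.5, 0).
  dual value b^T y* = 21.
Strong duality: c^T x* = b^T y*. Confirmed.

21


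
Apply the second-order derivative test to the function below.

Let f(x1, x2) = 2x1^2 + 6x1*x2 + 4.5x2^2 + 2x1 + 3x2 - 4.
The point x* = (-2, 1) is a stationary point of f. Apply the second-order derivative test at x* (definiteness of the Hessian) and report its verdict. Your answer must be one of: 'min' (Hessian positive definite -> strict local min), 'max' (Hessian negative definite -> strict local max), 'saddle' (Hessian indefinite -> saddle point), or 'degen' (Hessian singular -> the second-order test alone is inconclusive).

Compute the Hessian H = grad^2 f:
  H = [[4, 6], [6, 9]]
Verify stationarity: grad f(x*) = H x* + g = (0, 0).
Eigenvalues of H: 0, 13.
H has a zero eigenvalue (singular; positive semidefinite but not definite), so H is neither positive definite, negative definite, nor indefinite. The second-order test alone is inconclusive -> degen.
(Indeed, f is constant along the null direction of H through x*, so x* is not a strict local extremum.)

degen


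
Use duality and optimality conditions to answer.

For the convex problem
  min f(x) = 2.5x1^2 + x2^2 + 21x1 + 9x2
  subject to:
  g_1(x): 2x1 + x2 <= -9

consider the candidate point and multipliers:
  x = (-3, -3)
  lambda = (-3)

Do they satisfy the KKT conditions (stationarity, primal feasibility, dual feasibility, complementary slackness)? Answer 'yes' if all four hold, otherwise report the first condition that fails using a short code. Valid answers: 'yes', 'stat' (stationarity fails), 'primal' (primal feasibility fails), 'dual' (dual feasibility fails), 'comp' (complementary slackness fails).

Gradient of f: grad f(x) = Q x + c = (6, 3)
Constraint values g_i(x) = a_i^T x - b_i:
  g_1((-3, -3)) = 0
Stationarity residual: grad f(x) + sum_i lambda_i a_i = (0, 0)
  -> stationarity OK
Primal feasibility (all g_i <= 0): OK
Dual feasibility (all lambda_i >= 0): FAILS
Complementary slackness (lambda_i * g_i(x) = 0 for all i): OK

Verdict: the first failing condition is dual_feasibility -> dual.

dual


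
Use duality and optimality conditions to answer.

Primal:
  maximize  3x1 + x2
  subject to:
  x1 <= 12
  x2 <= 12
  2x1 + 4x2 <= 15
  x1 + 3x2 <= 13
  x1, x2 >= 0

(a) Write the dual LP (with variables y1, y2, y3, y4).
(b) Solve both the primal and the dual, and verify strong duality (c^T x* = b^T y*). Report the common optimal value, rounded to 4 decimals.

The standard primal-dual pair for 'max c^T x s.t. A x <= b, x >= 0' is:
  Dual:  min b^T y  s.t.  A^T y >= c,  y >= 0.

So the dual LP is:
  minimize  12y1 + 12y2 + 15y3 + 13y4
  subject to:
    y1 + 2y3 + y4 >= 3
    y2 + 4y3 + 3y4 >= 1
    y1, y2, y3, y4 >= 0

Solving the primal: x* = (7.5, 0).
  primal value c^T x* = 22.5.
Solving the dual: y* = (0, 0, 1.5, 0).
  dual value b^T y* = 22.5.
Strong duality: c^T x* = b^T y*. Confirmed.

22.5


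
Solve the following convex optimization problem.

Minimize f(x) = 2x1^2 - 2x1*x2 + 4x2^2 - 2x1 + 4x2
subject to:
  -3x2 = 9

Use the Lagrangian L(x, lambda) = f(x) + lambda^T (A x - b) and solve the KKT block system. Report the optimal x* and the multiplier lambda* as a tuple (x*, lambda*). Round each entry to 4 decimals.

Form the Lagrangian:
  L(x, lambda) = (1/2) x^T Q x + c^T x + lambda^T (A x - b)
Stationarity (grad_x L = 0): Q x + c + A^T lambda = 0.
Primal feasibility: A x = b.

This gives the KKT block system:
  [ Q   A^T ] [ x     ]   [-c ]
  [ A    0  ] [ lambda ] = [ b ]

Solving the linear system:
  x*      = (-1, -3)
  lambda* = (-6)
  f(x*)   = 22

x* = (-1, -3), lambda* = (-6)


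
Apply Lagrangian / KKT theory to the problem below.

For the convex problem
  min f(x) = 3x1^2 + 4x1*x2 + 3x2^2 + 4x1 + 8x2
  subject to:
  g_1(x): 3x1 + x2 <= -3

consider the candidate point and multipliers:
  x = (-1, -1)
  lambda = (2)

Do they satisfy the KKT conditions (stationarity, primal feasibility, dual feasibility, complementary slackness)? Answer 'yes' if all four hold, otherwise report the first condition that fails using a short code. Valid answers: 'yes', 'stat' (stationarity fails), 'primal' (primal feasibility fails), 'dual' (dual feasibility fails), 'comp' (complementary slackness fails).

Gradient of f: grad f(x) = Q x + c = (-6, -2)
Constraint values g_i(x) = a_i^T x - b_i:
  g_1((-1, -1)) = -1
Stationarity residual: grad f(x) + sum_i lambda_i a_i = (0, 0)
  -> stationarity OK
Primal feasibility (all g_i <= 0): OK
Dual feasibility (all lambda_i >= 0): OK
Complementary slackness (lambda_i * g_i(x) = 0 for all i): FAILS

Verdict: the first failing condition is complementary_slackness -> comp.

comp


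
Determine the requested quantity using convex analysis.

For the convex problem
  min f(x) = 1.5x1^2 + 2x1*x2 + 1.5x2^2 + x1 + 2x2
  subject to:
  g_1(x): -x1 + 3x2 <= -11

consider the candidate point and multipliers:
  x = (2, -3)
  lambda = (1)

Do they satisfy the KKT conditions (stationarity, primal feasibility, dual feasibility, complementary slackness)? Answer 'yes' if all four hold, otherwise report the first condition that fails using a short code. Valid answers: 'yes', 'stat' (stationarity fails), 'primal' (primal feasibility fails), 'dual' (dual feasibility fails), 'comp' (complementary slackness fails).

Gradient of f: grad f(x) = Q x + c = (1, -3)
Constraint values g_i(x) = a_i^T x - b_i:
  g_1((2, -3)) = 0
Stationarity residual: grad f(x) + sum_i lambda_i a_i = (0, 0)
  -> stationarity OK
Primal feasibility (all g_i <= 0): OK
Dual feasibility (all lambda_i >= 0): OK
Complementary slackness (lambda_i * g_i(x) = 0 for all i): OK

Verdict: yes, KKT holds.

yes


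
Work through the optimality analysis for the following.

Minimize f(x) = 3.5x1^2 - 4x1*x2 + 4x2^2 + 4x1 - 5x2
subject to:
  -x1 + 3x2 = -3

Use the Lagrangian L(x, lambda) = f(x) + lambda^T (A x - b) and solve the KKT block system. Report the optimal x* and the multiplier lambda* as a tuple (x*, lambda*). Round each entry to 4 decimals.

Form the Lagrangian:
  L(x, lambda) = (1/2) x^T Q x + c^T x + lambda^T (A x - b)
Stationarity (grad_x L = 0): Q x + c + A^T lambda = 0.
Primal feasibility: A x = b.

This gives the KKT block system:
  [ Q   A^T ] [ x     ]   [-c ]
  [ A    0  ] [ lambda ] = [ b ]

Solving the linear system:
  x*      = (-0.7021, -1.234)
  lambda* = (4.0213)
  f(x*)   = 7.7128

x* = (-0.7021, -1.234), lambda* = (4.0213)


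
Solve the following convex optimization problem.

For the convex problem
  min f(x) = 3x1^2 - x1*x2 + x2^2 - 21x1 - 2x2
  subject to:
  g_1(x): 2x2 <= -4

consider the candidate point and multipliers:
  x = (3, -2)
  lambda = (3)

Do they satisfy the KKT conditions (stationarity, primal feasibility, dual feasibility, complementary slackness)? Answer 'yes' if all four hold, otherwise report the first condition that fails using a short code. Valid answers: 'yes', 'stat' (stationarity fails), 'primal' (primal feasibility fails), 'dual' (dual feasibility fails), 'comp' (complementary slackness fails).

Gradient of f: grad f(x) = Q x + c = (-1, -9)
Constraint values g_i(x) = a_i^T x - b_i:
  g_1((3, -2)) = 0
Stationarity residual: grad f(x) + sum_i lambda_i a_i = (-1, -3)
  -> stationarity FAILS
Primal feasibility (all g_i <= 0): OK
Dual feasibility (all lambda_i >= 0): OK
Complementary slackness (lambda_i * g_i(x) = 0 for all i): OK

Verdict: the first failing condition is stationarity -> stat.

stat


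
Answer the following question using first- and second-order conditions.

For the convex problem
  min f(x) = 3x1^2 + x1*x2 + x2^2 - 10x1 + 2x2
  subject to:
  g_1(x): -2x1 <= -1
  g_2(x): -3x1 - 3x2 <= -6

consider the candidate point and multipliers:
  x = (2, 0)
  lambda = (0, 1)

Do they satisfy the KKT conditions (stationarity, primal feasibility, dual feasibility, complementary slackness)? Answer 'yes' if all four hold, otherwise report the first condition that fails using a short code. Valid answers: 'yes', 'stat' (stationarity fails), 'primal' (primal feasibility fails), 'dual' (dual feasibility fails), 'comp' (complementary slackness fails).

Gradient of f: grad f(x) = Q x + c = (2, 4)
Constraint values g_i(x) = a_i^T x - b_i:
  g_1((2, 0)) = -3
  g_2((2, 0)) = 0
Stationarity residual: grad f(x) + sum_i lambda_i a_i = (-1, 1)
  -> stationarity FAILS
Primal feasibility (all g_i <= 0): OK
Dual feasibility (all lambda_i >= 0): OK
Complementary slackness (lambda_i * g_i(x) = 0 for all i): OK

Verdict: the first failing condition is stationarity -> stat.

stat


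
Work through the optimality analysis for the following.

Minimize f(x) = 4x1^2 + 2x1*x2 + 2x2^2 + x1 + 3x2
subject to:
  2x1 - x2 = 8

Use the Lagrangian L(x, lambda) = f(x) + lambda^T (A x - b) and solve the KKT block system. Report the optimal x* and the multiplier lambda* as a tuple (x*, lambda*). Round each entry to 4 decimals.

Form the Lagrangian:
  L(x, lambda) = (1/2) x^T Q x + c^T x + lambda^T (A x - b)
Stationarity (grad_x L = 0): Q x + c + A^T lambda = 0.
Primal feasibility: A x = b.

This gives the KKT block system:
  [ Q   A^T ] [ x     ]   [-c ]
  [ A    0  ] [ lambda ] = [ b ]

Solving the linear system:
  x*      = (2.2812, -3.4375)
  lambda* = (-6.1875)
  f(x*)   = 20.7344

x* = (2.2812, -3.4375), lambda* = (-6.1875)


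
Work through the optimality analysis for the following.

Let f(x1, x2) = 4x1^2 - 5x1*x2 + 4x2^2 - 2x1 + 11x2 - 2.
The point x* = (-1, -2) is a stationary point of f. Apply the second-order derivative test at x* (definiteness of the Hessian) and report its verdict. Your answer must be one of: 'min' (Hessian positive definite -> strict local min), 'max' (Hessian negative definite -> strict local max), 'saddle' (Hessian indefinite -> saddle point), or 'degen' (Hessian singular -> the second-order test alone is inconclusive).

Compute the Hessian H = grad^2 f:
  H = [[8, -5], [-5, 8]]
Verify stationarity: grad f(x*) = H x* + g = (0, 0).
Eigenvalues of H: 3, 13.
Both eigenvalues > 0, so H is positive definite -> x* is a strict local min.

min


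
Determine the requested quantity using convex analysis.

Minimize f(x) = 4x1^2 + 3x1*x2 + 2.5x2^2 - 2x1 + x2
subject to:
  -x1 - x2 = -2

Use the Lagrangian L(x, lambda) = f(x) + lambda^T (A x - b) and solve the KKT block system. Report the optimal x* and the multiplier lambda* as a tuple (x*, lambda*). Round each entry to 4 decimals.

Form the Lagrangian:
  L(x, lambda) = (1/2) x^T Q x + c^T x + lambda^T (A x - b)
Stationarity (grad_x L = 0): Q x + c + A^T lambda = 0.
Primal feasibility: A x = b.

This gives the KKT block system:
  [ Q   A^T ] [ x     ]   [-c ]
  [ A    0  ] [ lambda ] = [ b ]

Solving the linear system:
  x*      = (1, 1)
  lambda* = (9)
  f(x*)   = 8.5

x* = (1, 1), lambda* = (9)


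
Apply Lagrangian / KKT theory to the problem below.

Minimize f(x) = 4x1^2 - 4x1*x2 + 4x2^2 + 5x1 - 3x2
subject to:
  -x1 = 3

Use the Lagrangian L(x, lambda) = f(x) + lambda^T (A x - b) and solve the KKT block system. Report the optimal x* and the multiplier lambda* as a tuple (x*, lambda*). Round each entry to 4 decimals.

Form the Lagrangian:
  L(x, lambda) = (1/2) x^T Q x + c^T x + lambda^T (A x - b)
Stationarity (grad_x L = 0): Q x + c + A^T lambda = 0.
Primal feasibility: A x = b.

This gives the KKT block system:
  [ Q   A^T ] [ x     ]   [-c ]
  [ A    0  ] [ lambda ] = [ b ]

Solving the linear system:
  x*      = (-3, -1.125)
  lambda* = (-14.5)
  f(x*)   = 15.9375

x* = (-3, -1.125), lambda* = (-14.5)


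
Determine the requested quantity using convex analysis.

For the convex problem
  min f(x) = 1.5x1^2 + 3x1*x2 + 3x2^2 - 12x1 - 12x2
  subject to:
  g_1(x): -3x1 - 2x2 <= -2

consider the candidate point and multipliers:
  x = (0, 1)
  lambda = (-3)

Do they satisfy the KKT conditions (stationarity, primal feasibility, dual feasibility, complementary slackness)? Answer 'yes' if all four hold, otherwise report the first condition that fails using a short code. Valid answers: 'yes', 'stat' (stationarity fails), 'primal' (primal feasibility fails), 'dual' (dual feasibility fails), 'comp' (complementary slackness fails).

Gradient of f: grad f(x) = Q x + c = (-9, -6)
Constraint values g_i(x) = a_i^T x - b_i:
  g_1((0, 1)) = 0
Stationarity residual: grad f(x) + sum_i lambda_i a_i = (0, 0)
  -> stationarity OK
Primal feasibility (all g_i <= 0): OK
Dual feasibility (all lambda_i >= 0): FAILS
Complementary slackness (lambda_i * g_i(x) = 0 for all i): OK

Verdict: the first failing condition is dual_feasibility -> dual.

dual


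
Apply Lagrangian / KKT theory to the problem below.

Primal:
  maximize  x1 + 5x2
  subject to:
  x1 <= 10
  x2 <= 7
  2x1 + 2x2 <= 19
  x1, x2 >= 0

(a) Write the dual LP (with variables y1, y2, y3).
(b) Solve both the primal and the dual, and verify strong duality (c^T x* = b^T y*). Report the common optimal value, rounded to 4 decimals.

The standard primal-dual pair for 'max c^T x s.t. A x <= b, x >= 0' is:
  Dual:  min b^T y  s.t.  A^T y >= c,  y >= 0.

So the dual LP is:
  minimize  10y1 + 7y2 + 19y3
  subject to:
    y1 + 2y3 >= 1
    y2 + 2y3 >= 5
    y1, y2, y3 >= 0

Solving the primal: x* = (2.5, 7).
  primal value c^T x* = 37.5.
Solving the dual: y* = (0, 4, 0.5).
  dual value b^T y* = 37.5.
Strong duality: c^T x* = b^T y*. Confirmed.

37.5


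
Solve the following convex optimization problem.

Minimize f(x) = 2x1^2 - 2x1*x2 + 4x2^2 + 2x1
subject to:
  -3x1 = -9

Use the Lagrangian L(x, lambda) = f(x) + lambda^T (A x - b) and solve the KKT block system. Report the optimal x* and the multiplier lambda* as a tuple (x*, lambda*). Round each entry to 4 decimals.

Form the Lagrangian:
  L(x, lambda) = (1/2) x^T Q x + c^T x + lambda^T (A x - b)
Stationarity (grad_x L = 0): Q x + c + A^T lambda = 0.
Primal feasibility: A x = b.

This gives the KKT block system:
  [ Q   A^T ] [ x     ]   [-c ]
  [ A    0  ] [ lambda ] = [ b ]

Solving the linear system:
  x*      = (3, 0.75)
  lambda* = (4.1667)
  f(x*)   = 21.75

x* = (3, 0.75), lambda* = (4.1667)


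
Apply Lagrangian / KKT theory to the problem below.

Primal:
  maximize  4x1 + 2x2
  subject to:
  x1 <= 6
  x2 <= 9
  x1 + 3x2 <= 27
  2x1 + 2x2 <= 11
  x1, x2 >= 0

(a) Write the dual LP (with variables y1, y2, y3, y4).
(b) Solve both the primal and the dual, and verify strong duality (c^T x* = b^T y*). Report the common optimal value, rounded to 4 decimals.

The standard primal-dual pair for 'max c^T x s.t. A x <= b, x >= 0' is:
  Dual:  min b^T y  s.t.  A^T y >= c,  y >= 0.

So the dual LP is:
  minimize  6y1 + 9y2 + 27y3 + 11y4
  subject to:
    y1 + y3 + 2y4 >= 4
    y2 + 3y3 + 2y4 >= 2
    y1, y2, y3, y4 >= 0

Solving the primal: x* = (5.5, 0).
  primal value c^T x* = 22.
Solving the dual: y* = (0, 0, 0, 2).
  dual value b^T y* = 22.
Strong duality: c^T x* = b^T y*. Confirmed.

22


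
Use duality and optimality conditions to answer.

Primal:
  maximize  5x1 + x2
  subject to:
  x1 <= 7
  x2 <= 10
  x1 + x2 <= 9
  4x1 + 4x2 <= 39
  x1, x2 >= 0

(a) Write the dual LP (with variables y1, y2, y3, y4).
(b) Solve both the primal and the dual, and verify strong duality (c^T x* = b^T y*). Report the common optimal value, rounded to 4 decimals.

The standard primal-dual pair for 'max c^T x s.t. A x <= b, x >= 0' is:
  Dual:  min b^T y  s.t.  A^T y >= c,  y >= 0.

So the dual LP is:
  minimize  7y1 + 10y2 + 9y3 + 39y4
  subject to:
    y1 + y3 + 4y4 >= 5
    y2 + y3 + 4y4 >= 1
    y1, y2, y3, y4 >= 0

Solving the primal: x* = (7, 2).
  primal value c^T x* = 37.
Solving the dual: y* = (4, 0, 1, 0).
  dual value b^T y* = 37.
Strong duality: c^T x* = b^T y*. Confirmed.

37


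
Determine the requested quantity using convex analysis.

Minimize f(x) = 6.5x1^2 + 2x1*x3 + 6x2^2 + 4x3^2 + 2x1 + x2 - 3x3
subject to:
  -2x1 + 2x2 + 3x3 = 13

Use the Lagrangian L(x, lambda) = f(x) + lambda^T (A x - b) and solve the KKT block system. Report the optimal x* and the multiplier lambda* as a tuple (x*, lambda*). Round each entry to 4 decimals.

Form the Lagrangian:
  L(x, lambda) = (1/2) x^T Q x + c^T x + lambda^T (A x - b)
Stationarity (grad_x L = 0): Q x + c + A^T lambda = 0.
Primal feasibility: A x = b.

This gives the KKT block system:
  [ Q   A^T ] [ x     ]   [-c ]
  [ A    0  ] [ lambda ] = [ b ]

Solving the linear system:
  x*      = (-1.4394, 0.8405, 2.8134)
  lambda* = (-5.5428)
  f(x*)   = 30.789

x* = (-1.4394, 0.8405, 2.8134), lambda* = (-5.5428)


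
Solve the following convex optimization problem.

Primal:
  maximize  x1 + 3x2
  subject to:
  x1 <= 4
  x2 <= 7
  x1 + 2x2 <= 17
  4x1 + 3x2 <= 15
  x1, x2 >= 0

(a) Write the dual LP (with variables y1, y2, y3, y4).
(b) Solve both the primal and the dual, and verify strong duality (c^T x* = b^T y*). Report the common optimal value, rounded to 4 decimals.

The standard primal-dual pair for 'max c^T x s.t. A x <= b, x >= 0' is:
  Dual:  min b^T y  s.t.  A^T y >= c,  y >= 0.

So the dual LP is:
  minimize  4y1 + 7y2 + 17y3 + 15y4
  subject to:
    y1 + y3 + 4y4 >= 1
    y2 + 2y3 + 3y4 >= 3
    y1, y2, y3, y4 >= 0

Solving the primal: x* = (0, 5).
  primal value c^T x* = 15.
Solving the dual: y* = (0, 0, 0, 1).
  dual value b^T y* = 15.
Strong duality: c^T x* = b^T y*. Confirmed.

15


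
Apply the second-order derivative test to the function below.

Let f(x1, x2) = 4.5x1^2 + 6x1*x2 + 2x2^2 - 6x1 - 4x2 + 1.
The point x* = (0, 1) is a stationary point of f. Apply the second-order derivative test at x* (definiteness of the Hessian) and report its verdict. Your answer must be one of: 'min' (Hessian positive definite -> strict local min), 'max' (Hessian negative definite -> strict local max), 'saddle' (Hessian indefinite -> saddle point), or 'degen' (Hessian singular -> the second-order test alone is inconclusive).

Compute the Hessian H = grad^2 f:
  H = [[9, 6], [6, 4]]
Verify stationarity: grad f(x*) = H x* + g = (0, 0).
Eigenvalues of H: 0, 13.
H has a zero eigenvalue (singular; positive semidefinite but not definite), so H is neither positive definite, negative definite, nor indefinite. The second-order test alone is inconclusive -> degen.
(Indeed, f is constant along the null direction of H through x*, so x* is not a strict local extremum.)

degen


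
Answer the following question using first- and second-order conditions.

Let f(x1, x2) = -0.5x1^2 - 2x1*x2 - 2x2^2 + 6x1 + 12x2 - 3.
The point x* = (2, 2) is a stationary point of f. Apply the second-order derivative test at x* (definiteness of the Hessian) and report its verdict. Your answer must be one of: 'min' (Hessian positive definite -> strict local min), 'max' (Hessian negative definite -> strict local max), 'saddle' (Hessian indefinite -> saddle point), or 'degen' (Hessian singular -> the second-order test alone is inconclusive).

Compute the Hessian H = grad^2 f:
  H = [[-1, -2], [-2, -4]]
Verify stationarity: grad f(x*) = H x* + g = (0, 0).
Eigenvalues of H: -5, 0.
H has a zero eigenvalue (singular; negative semidefinite but not definite), so H is neither positive definite, negative definite, nor indefinite. The second-order test alone is inconclusive -> degen.
(Indeed, f is constant along the null direction of H through x*, so x* is not a strict local extremum.)

degen


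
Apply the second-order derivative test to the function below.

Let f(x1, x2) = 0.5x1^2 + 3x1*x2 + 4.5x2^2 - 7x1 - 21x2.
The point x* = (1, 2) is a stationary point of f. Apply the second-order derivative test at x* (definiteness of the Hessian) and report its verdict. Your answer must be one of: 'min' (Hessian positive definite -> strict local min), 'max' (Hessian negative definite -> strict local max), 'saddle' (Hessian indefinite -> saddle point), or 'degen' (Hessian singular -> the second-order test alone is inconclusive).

Compute the Hessian H = grad^2 f:
  H = [[1, 3], [3, 9]]
Verify stationarity: grad f(x*) = H x* + g = (0, 0).
Eigenvalues of H: 0, 10.
H has a zero eigenvalue (singular; positive semidefinite but not definite), so H is neither positive definite, negative definite, nor indefinite. The second-order test alone is inconclusive -> degen.
(Indeed, f is constant along the null direction of H through x*, so x* is not a strict local extremum.)

degen
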